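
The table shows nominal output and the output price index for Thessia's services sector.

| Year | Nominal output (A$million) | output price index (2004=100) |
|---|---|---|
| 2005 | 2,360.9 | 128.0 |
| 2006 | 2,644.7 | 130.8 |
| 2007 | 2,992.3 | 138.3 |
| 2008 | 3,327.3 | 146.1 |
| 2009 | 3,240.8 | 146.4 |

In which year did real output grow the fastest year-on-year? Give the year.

2006: real = 2644.7/1.308 = 2021.94; growth vs 2005 (1844.45) = 9.62%.
2007: real = 2992.3/1.383 = 2163.63; growth vs 2006 (2021.94) = 7.01%.
2008: real = 3327.3/1.461 = 2277.41; growth vs 2007 (2163.63) = 5.26%.
2009: real = 3240.8/1.464 = 2213.66; growth vs 2008 (2277.41) = -2.80%.

2006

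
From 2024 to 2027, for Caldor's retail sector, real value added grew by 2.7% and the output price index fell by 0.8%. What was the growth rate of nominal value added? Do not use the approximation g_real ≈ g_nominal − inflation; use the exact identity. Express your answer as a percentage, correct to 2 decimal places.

1.88%

(1 + g_nom) = (1 + g_real)(1 + π) = 1.0270 × 0.9920 = 1.01878.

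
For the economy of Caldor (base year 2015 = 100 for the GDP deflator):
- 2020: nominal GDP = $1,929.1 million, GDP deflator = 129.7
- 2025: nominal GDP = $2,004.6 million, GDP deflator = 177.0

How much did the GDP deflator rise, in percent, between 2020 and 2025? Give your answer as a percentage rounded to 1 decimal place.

36.5%

Price-level change = 177.0 / 129.7 − 1 = 0.3647.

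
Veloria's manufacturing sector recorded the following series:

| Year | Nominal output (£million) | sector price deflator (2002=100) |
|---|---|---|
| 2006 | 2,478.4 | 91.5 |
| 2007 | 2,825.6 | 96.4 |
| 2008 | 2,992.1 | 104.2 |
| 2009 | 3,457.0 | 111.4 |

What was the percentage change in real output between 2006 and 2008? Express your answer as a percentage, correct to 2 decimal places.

6.01%

Real output 2006 = 2478.4/0.915 = 2708.63.
Real output 2008 = 2992.1/1.042 = 2871.50.
Change = 2871.50/2708.63 − 1 = 0.0601.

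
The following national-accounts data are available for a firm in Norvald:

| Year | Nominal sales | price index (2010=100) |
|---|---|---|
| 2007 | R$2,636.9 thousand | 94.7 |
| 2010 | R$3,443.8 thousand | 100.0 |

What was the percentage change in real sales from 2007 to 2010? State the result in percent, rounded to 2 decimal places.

23.68%

Deflate each year: 2007 → 2636.9/0.947 = 2784.48; 2010 → 3443.8/1.000 = 3443.80.
So real sales changed by 3443.80/2784.48 − 1 = 0.2368, i.e. 23.68%.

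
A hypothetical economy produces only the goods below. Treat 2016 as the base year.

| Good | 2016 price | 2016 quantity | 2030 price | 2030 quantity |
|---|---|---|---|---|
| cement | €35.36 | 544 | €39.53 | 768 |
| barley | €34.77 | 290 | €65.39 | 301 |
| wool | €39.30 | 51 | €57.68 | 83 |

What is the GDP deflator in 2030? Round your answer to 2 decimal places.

134.11

Nominal GDP 2030 = 39.53·768 + 65.39·301 + 57.68·83 = 54828.87.
Real GDP 2030 (at 2016 prices) = 35.36·768 + 34.77·301 + 39.30·83 = 40884.15.
Deflator = Nominal/Real × 100 = 54828.87/40884.15 × 100 = 134.108.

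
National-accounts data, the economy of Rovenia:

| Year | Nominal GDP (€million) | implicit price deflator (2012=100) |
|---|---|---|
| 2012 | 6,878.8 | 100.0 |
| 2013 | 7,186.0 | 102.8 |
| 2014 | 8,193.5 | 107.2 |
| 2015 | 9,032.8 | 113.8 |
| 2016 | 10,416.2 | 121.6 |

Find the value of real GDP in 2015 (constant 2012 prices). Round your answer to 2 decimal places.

Real GDP 2015 = 9032.8 / 1.138 = 7937.43.

€7,937.43 million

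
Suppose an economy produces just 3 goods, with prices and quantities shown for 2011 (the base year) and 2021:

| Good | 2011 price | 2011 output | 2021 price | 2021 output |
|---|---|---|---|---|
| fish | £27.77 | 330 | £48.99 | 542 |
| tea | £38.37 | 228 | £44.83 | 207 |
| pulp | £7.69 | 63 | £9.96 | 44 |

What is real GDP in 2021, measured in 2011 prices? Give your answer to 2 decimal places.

£23332.29

Real GDP 2021 = Σ (p_2011 × q_2021) = 27.77·542 + 38.37·207 + 7.69·44 = 23332.29.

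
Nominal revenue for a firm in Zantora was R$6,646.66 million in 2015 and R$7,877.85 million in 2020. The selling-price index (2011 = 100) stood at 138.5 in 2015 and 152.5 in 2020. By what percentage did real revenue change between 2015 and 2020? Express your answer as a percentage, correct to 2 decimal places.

Real revenue 2015 = 6646.66 / 1.385 = 4799.03.
Real revenue 2020 = 7877.85 / 1.525 = 5165.80.
Real growth = 5165.80 / 4799.03 − 1 = 0.0764.

7.64%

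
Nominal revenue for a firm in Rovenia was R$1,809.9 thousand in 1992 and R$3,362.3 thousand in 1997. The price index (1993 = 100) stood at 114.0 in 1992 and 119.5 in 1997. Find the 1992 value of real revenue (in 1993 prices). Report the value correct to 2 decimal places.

Real revenue = Nominal / (price index/100) = 1809.9 / 1.140 = 1587.63.

R$1,587.63 thousand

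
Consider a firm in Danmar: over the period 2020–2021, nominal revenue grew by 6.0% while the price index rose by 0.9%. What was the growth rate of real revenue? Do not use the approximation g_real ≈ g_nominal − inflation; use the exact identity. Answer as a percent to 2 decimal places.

(1 + g_nom) = (1 + g_real)(1 + π), so g_real = 1.0600 / 1.0090 − 1 = 0.05055.

5.05%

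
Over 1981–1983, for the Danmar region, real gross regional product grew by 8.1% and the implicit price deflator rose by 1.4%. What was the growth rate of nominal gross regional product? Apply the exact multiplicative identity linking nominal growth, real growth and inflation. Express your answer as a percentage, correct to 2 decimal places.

9.61%

(1 + g_nom) = (1 + g_real)(1 + π) = 1.0810 × 1.0140 = 1.09613.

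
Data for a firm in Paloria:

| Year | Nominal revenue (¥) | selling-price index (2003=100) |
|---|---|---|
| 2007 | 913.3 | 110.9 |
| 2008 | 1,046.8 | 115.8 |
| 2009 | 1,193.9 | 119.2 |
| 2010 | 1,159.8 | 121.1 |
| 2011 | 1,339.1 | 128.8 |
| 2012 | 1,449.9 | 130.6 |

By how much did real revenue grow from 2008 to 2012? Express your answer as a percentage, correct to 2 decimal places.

22.81%

Real revenue 2008 = 1046.8/1.158 = 903.97.
Real revenue 2012 = 1449.9/1.306 = 1110.18.
Change = 1110.18/903.97 − 1 = 0.2281.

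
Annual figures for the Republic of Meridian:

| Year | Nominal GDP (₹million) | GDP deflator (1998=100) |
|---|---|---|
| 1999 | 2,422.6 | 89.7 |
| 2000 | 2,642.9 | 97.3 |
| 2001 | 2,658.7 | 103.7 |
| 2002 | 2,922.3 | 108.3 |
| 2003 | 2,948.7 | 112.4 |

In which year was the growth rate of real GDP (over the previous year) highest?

2000: real = 2642.9/0.973 = 2716.24; growth vs 1999 (2700.78) = 0.57%.
2001: real = 2658.7/1.037 = 2563.84; growth vs 2000 (2716.24) = -5.61%.
2002: real = 2922.3/1.083 = 2698.34; growth vs 2001 (2563.84) = 5.25%.
2003: real = 2948.7/1.124 = 2623.40; growth vs 2002 (2698.34) = -2.78%.

2002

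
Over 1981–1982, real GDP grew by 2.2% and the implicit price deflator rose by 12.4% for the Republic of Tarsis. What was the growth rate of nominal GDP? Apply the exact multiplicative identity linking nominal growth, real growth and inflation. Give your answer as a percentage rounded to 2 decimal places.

(1 + g_nom) = (1 + g_real)(1 + π) = 1.0220 × 1.1240 = 1.14873.

14.87%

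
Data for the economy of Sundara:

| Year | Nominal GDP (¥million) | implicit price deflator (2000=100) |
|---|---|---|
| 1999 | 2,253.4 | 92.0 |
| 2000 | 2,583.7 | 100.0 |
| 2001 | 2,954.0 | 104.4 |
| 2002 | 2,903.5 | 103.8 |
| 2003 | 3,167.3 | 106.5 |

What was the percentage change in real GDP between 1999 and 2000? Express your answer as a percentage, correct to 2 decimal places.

Real GDP 1999 = 2253.4/0.920 = 2449.35.
Real GDP 2000 = 2583.7/1.000 = 2583.70.
Change = 2583.70/2449.35 − 1 = 0.0549.

5.49%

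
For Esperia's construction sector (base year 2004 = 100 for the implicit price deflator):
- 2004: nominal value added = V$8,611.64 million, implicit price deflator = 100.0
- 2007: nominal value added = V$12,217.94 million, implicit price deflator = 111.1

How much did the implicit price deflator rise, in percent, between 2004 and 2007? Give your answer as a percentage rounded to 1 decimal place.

Price-level change = 111.1 / 100.0 − 1 = 0.1110.

11.1%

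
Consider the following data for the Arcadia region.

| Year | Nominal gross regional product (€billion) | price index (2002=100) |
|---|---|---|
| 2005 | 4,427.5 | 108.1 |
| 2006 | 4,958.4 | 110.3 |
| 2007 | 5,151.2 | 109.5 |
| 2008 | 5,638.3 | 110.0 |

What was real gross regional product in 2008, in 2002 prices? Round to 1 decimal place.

€5,125.7 billion

Real gross regional product 2008 = 5638.3 / 1.100 = 5125.73.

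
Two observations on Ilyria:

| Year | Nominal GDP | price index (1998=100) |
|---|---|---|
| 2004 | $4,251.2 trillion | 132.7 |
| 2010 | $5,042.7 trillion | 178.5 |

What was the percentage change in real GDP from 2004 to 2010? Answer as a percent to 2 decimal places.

Deflate each year: 2004 → 4251.2/1.327 = 3203.62; 2010 → 5042.7/1.785 = 2825.04.
So real GDP changed by 2825.04/3203.62 − 1 = -0.1182, i.e. -11.82%.

-11.82%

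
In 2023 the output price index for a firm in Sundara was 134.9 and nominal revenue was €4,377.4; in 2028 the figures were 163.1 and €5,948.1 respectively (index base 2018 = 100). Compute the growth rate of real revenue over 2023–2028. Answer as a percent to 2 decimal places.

12.39%

Real revenue 2023 = 4377.4 / 1.349 = 3244.92.
Real revenue 2028 = 5948.1 / 1.631 = 3646.90.
Real growth = 3646.90 / 3244.92 − 1 = 0.1239.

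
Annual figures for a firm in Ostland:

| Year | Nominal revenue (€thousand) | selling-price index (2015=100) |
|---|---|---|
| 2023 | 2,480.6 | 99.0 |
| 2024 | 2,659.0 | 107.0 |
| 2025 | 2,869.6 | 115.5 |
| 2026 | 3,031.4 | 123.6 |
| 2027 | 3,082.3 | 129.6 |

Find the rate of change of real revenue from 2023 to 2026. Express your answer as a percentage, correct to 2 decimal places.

Real revenue 2023 = 2480.6/0.990 = 2505.66.
Real revenue 2026 = 3031.4/1.236 = 2452.59.
Change = 2452.59/2505.66 − 1 = -0.0212.

-2.12%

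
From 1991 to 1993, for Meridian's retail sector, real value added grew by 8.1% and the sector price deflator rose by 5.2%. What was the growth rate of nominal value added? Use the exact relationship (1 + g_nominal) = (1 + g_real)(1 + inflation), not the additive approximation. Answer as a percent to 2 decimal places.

13.72%

(1 + g_nom) = (1 + g_real)(1 + π) = 1.0810 × 1.0520 = 1.13721.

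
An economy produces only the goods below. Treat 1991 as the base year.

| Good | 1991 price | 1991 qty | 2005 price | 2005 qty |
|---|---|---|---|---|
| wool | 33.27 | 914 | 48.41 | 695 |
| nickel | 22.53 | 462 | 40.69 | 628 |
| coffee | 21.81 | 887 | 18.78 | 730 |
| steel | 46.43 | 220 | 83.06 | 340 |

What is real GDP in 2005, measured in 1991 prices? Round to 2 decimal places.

Real GDP 2005 = Σ (p_1991 × q_2005) = 33.27·695 + 22.53·628 + 21.81·730 + 46.43·340 = 68978.99.

68978.99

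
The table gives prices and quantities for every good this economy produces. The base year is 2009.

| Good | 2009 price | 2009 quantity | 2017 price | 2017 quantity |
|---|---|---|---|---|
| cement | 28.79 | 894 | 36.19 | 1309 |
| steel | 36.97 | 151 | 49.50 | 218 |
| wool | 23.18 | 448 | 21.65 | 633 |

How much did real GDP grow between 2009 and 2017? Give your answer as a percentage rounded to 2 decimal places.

44.87%

Real GDP 2009 = Nominal GDP 2009 = 28.79·894 + 36.97·151 + 23.18·448 = 41705.37.
Real GDP 2017 (at 2009 prices) = 28.79·1309 + 36.97·218 + 23.18·633 = 60418.51.
Real growth = 60418.51/41705.37 − 1 = 0.4487.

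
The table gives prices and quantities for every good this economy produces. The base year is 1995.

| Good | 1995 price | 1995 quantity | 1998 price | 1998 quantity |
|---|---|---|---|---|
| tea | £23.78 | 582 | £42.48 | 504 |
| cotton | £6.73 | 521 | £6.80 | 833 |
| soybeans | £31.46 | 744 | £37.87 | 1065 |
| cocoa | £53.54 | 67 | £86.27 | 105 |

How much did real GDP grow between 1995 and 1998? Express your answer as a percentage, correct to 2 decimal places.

Real GDP 1995 = Nominal GDP 1995 = 23.78·582 + 6.73·521 + 31.46·744 + 53.54·67 = 44339.71.
Real GDP 1998 (at 1995 prices) = 23.78·504 + 6.73·833 + 31.46·1065 + 53.54·105 = 56717.81.
Real growth = 56717.81/44339.71 − 1 = 0.2792.

27.92%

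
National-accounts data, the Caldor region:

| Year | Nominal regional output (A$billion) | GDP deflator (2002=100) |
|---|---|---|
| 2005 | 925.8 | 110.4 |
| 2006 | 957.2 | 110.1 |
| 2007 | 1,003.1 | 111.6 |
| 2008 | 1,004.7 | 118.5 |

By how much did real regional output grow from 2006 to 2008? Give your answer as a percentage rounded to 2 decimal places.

Real regional output 2006 = 957.2/1.101 = 869.39.
Real regional output 2008 = 1004.7/1.185 = 847.85.
Change = 847.85/869.39 − 1 = -0.0248.

-2.48%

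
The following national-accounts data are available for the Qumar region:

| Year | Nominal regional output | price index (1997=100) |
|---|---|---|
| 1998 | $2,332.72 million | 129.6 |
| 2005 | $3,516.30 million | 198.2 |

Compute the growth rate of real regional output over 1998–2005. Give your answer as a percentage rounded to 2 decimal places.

-1.43%

Real regional output 1998 = 2332.72 / 1.296 = 1799.94.
Real regional output 2005 = 3516.30 / 1.982 = 1774.12.
Real growth = 1774.12 / 1799.94 − 1 = -0.0143.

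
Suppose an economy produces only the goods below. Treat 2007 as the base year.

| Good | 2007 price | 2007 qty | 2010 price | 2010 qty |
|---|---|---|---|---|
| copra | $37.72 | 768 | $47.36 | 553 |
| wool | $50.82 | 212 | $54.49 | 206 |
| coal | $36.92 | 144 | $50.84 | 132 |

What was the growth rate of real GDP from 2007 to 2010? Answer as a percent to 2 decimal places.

Real GDP 2007 = Nominal GDP 2007 = 37.72·768 + 50.82·212 + 36.92·144 = 45059.28.
Real GDP 2010 (at 2007 prices) = 37.72·553 + 50.82·206 + 36.92·132 = 36201.52.
Real growth = 36201.52/45059.28 − 1 = -0.1966.

-19.66%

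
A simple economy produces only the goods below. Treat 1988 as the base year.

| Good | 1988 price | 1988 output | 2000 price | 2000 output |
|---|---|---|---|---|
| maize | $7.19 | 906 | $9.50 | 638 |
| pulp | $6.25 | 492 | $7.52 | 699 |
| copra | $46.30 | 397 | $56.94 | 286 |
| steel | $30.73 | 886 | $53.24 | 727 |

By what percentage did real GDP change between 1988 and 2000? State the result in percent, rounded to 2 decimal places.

-19.31%

Real GDP 1988 = Nominal GDP 1988 = 7.19·906 + 6.25·492 + 46.30·397 + 30.73·886 = 55197.02.
Real GDP 2000 (at 1988 prices) = 7.19·638 + 6.25·699 + 46.30·286 + 30.73·727 = 44538.48.
Real growth = 44538.48/55197.02 − 1 = -0.1931.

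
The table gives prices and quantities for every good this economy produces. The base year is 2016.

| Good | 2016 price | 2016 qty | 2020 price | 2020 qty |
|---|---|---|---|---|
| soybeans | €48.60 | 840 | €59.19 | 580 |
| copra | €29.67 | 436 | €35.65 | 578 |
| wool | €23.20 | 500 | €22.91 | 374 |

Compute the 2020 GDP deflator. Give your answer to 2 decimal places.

Nominal GDP 2020 = 59.19·580 + 35.65·578 + 22.91·374 = 63504.24.
Real GDP 2020 (at 2016 prices) = 48.60·580 + 29.67·578 + 23.20·374 = 54014.06.
Deflator = Nominal/Real × 100 = 63504.24/54014.06 × 100 = 117.570.

117.57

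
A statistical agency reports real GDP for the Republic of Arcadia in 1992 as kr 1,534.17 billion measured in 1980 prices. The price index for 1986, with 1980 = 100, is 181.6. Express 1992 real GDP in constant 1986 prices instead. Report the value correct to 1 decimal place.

Real GDP in 1986 prices = Real GDP in 1980 prices × (P_1986/P_1980) = 1534.17 × 1.816 = 2786.05.

kr 2,786.1 billion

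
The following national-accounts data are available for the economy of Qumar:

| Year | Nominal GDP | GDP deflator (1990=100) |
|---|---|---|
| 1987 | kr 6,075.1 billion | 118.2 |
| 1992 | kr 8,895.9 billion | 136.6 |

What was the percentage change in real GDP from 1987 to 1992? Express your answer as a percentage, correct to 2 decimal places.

Real GDP 1987 = 6075.1 / 1.182 = 5139.68.
Real GDP 1992 = 8895.9 / 1.366 = 6512.37.
Real growth = 6512.37 / 5139.68 − 1 = 0.2671.

26.71%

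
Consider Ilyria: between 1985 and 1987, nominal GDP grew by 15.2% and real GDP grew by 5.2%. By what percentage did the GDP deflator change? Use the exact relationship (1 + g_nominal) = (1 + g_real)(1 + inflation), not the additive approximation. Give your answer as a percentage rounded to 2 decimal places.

9.51%

(1 + g_nom) = (1 + g_real)(1 + π), so π = 1.1520 / 1.0520 − 1 = 0.09506.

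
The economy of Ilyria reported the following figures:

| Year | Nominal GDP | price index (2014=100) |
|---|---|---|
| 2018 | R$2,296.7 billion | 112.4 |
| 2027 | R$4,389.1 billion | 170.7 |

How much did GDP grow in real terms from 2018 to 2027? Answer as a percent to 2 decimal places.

25.84%

Real GDP 2018 = 2296.7 / 1.124 = 2043.33.
Real GDP 2027 = 4389.1 / 1.707 = 2571.24.
Real growth = 2571.24 / 2043.33 − 1 = 0.2584.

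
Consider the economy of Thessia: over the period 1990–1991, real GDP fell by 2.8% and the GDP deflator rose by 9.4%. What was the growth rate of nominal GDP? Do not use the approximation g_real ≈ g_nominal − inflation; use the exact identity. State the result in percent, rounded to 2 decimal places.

(1 + g_nom) = (1 + g_real)(1 + π) = 0.9720 × 1.0940 = 1.06337.

6.34%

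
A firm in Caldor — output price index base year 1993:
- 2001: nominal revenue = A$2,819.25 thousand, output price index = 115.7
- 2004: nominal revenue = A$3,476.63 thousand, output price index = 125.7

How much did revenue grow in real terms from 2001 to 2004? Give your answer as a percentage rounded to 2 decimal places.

Real revenue 2001 = 2819.25 / 1.157 = 2436.69.
Real revenue 2004 = 3476.63 / 1.257 = 2765.82.
Real growth = 2765.82 / 2436.69 − 1 = 0.1351.

13.51%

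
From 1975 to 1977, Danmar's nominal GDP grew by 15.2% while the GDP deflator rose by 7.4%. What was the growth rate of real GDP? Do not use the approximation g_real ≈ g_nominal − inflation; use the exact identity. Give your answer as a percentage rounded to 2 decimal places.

7.26%

(1 + g_nom) = (1 + g_real)(1 + π), so g_real = 1.1520 / 1.0740 − 1 = 0.07263.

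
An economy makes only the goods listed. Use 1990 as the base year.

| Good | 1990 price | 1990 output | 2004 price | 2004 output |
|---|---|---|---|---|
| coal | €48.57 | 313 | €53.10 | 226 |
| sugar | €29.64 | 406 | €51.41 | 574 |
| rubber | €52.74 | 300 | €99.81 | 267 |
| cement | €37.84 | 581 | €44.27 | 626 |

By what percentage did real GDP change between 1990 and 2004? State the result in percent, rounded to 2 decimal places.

1.10%

Real GDP 1990 = Nominal GDP 1990 = 48.57·313 + 29.64·406 + 52.74·300 + 37.84·581 = 65043.29.
Real GDP 2004 (at 1990 prices) = 48.57·226 + 29.64·574 + 52.74·267 + 37.84·626 = 65759.60.
Real growth = 65759.60/65043.29 − 1 = 0.0110.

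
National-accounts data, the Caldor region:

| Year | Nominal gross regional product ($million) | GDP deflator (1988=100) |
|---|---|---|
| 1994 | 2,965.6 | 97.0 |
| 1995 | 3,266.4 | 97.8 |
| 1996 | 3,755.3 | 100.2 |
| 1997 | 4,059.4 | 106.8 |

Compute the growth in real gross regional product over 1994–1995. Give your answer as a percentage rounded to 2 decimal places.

9.24%

Real gross regional product 1994 = 2965.6/0.970 = 3057.32.
Real gross regional product 1995 = 3266.4/0.978 = 3339.88.
Change = 3339.88/3057.32 − 1 = 0.0924.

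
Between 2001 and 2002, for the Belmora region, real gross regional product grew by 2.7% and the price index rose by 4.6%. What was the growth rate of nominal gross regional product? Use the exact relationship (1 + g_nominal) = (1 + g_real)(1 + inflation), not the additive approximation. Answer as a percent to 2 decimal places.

7.42%

(1 + g_nom) = (1 + g_real)(1 + π) = 1.0270 × 1.0460 = 1.07424.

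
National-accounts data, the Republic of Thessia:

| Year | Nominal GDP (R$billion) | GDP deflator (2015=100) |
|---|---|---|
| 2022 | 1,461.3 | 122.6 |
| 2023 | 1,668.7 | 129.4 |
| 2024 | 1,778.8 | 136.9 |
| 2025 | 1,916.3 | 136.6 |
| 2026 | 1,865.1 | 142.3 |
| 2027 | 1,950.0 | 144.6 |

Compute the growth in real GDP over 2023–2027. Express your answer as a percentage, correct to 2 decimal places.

4.57%

Real GDP 2023 = 1668.7/1.294 = 1289.57.
Real GDP 2027 = 1950.0/1.446 = 1348.55.
Change = 1348.55/1289.57 − 1 = 0.0457.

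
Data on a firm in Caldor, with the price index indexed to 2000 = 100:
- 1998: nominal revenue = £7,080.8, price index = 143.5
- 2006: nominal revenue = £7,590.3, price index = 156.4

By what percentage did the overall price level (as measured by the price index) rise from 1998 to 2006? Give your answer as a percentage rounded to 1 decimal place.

9.0%

Price-level change = 156.4 / 143.5 − 1 = 0.0899.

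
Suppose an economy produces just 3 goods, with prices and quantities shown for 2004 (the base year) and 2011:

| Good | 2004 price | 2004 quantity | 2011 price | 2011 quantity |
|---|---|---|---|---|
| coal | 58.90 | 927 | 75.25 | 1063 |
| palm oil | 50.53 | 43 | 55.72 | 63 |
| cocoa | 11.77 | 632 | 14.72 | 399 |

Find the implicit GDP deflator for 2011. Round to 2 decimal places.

Nominal GDP 2011 = 75.25·1063 + 55.72·63 + 14.72·399 = 89374.39.
Real GDP 2011 (at 2004 prices) = 58.90·1063 + 50.53·63 + 11.77·399 = 70490.32.
Deflator = Nominal/Real × 100 = 89374.39/70490.32 × 100 = 126.790.

126.79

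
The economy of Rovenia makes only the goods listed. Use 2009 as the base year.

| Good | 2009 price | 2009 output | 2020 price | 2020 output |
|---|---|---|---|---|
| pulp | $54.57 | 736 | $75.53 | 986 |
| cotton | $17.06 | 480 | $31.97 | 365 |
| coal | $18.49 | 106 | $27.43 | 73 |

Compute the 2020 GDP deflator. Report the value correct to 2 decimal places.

143.60

Nominal GDP 2020 = 75.53·986 + 31.97·365 + 27.43·73 = 88144.02.
Real GDP 2020 (at 2009 prices) = 54.57·986 + 17.06·365 + 18.49·73 = 61382.69.
Deflator = Nominal/Real × 100 = 88144.02/61382.69 × 100 = 143.598.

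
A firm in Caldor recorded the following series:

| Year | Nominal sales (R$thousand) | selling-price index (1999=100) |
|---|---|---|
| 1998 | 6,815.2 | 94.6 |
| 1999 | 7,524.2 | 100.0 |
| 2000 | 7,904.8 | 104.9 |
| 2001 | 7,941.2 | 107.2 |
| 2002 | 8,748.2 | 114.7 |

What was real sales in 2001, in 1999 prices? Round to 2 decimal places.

Real sales 2001 = 7941.2 / 1.072 = 7407.84.

R$7,407.84 thousand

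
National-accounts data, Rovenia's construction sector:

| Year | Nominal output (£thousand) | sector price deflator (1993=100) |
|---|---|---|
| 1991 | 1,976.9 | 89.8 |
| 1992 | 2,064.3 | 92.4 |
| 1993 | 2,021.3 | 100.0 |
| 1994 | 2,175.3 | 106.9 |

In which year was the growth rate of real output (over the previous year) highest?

1992

1992: real = 2064.3/0.924 = 2234.09; growth vs 1991 (2201.45) = 1.48%.
1993: real = 2021.3/1.000 = 2021.30; growth vs 1992 (2234.09) = -9.52%.
1994: real = 2175.3/1.069 = 2034.89; growth vs 1993 (2021.30) = 0.67%.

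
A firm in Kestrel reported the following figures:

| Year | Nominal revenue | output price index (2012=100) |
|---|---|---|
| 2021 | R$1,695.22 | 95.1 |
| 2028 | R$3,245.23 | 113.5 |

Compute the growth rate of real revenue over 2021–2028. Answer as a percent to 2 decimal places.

60.40%

Deflate each year: 2021 → 1695.22/0.951 = 1782.57; 2028 → 3245.23/1.135 = 2859.23.
So real revenue changed by 2859.23/1782.57 − 1 = 0.6040, i.e. 60.40%.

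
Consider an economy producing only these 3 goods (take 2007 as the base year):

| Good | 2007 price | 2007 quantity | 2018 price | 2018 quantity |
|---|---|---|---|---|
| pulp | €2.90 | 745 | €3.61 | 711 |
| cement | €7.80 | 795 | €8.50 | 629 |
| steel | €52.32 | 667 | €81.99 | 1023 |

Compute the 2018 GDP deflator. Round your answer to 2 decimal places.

151.74

Nominal GDP 2018 = 3.61·711 + 8.50·629 + 81.99·1023 = 91788.98.
Real GDP 2018 (at 2007 prices) = 2.90·711 + 7.80·629 + 52.32·1023 = 60491.46.
Deflator = Nominal/Real × 100 = 91788.98/60491.46 × 100 = 151.739.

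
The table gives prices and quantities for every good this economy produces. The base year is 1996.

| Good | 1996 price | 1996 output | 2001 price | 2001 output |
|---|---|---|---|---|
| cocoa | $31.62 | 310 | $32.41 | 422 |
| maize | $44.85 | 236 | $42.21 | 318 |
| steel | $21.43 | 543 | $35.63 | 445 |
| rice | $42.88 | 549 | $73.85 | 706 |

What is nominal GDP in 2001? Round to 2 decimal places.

Nominal GDP 2001 = Σ (p_2001 × q_2001) = 32.41·422 + 42.21·318 + 35.63·445 + 73.85·706 = 95093.25.

$95093.25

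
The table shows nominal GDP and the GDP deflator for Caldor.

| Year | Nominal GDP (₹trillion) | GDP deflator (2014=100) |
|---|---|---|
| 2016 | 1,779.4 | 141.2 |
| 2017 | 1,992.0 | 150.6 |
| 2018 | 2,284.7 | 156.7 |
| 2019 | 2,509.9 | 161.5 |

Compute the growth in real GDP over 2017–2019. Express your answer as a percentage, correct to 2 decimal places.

17.50%

Real GDP 2017 = 1992.0/1.506 = 1322.71.
Real GDP 2019 = 2509.9/1.615 = 1554.12.
Change = 1554.12/1322.71 − 1 = 0.1750.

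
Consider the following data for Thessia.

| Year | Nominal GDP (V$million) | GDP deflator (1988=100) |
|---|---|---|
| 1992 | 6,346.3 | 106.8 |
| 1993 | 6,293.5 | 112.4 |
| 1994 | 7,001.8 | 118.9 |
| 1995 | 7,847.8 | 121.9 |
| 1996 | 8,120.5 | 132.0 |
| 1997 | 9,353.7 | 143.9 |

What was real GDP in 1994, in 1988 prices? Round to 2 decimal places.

V$5,888.81 million

Real GDP 1994 = 7001.8 / 1.189 = 5888.81.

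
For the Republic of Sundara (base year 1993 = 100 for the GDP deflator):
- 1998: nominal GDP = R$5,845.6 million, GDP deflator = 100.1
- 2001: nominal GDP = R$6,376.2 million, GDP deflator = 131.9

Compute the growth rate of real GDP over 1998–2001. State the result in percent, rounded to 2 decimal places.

Deflate each year: 1998 → 5845.6/1.001 = 5839.76; 2001 → 6376.2/1.319 = 4834.12.
So real GDP changed by 4834.12/5839.76 − 1 = -0.1722, i.e. -17.22%.

-17.22%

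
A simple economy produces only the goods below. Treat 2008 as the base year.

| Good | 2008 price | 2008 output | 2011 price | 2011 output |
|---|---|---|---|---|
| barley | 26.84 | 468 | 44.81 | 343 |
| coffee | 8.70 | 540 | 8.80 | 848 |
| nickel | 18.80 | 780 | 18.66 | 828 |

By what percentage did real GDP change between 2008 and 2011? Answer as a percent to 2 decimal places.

Real GDP 2008 = Nominal GDP 2008 = 26.84·468 + 8.70·540 + 18.80·780 = 31923.12.
Real GDP 2011 (at 2008 prices) = 26.84·343 + 8.70·848 + 18.80·828 = 32150.12.
Real growth = 32150.12/31923.12 − 1 = 0.0071.

0.71%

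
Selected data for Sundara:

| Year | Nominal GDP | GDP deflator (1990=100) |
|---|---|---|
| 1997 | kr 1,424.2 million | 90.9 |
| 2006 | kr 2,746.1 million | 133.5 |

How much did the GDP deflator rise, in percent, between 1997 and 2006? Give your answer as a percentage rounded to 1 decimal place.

Price-level change = 133.5 / 90.9 − 1 = 0.4686.

46.9%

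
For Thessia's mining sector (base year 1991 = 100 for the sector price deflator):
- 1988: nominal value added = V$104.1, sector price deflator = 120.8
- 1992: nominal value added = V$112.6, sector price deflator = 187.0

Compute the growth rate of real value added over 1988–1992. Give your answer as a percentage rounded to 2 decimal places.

-30.13%

Real value added 1988 = 104.1 / 1.208 = 86.18.
Real value added 1992 = 112.6 / 1.870 = 60.21.
Real growth = 60.21 / 86.18 − 1 = -0.3013.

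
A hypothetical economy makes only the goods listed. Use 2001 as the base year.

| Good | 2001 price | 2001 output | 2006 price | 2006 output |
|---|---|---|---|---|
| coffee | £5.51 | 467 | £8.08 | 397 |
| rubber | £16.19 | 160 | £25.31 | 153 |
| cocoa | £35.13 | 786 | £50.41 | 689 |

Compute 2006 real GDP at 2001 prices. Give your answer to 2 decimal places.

Real GDP 2006 = Σ (p_2001 × q_2006) = 5.51·397 + 16.19·153 + 35.13·689 = 28869.11.

£28869.11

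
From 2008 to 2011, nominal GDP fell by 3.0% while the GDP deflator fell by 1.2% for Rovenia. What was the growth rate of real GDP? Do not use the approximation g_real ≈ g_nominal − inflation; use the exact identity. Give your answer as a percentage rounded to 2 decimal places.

-1.82%

(1 + g_nom) = (1 + g_real)(1 + π), so g_real = 0.9700 / 0.9880 − 1 = -0.01822.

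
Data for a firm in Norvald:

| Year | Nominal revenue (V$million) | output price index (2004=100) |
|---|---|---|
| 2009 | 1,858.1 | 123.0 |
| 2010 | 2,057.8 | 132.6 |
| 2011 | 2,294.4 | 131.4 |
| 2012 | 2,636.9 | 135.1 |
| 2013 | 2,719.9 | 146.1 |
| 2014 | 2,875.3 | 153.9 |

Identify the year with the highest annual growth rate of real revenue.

2011

2010: real = 2057.8/1.326 = 1551.89; growth vs 2009 (1510.65) = 2.73%.
2011: real = 2294.4/1.314 = 1746.12; growth vs 2010 (1551.89) = 12.52%.
2012: real = 2636.9/1.351 = 1951.81; growth vs 2011 (1746.12) = 11.78%.
2013: real = 2719.9/1.461 = 1861.67; growth vs 2012 (1951.81) = -4.62%.
2014: real = 2875.3/1.539 = 1868.29; growth vs 2013 (1861.67) = 0.36%.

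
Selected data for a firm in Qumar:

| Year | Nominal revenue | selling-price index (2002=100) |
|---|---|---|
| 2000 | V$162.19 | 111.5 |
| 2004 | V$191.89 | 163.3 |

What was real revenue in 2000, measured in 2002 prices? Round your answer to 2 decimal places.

Real revenue = Nominal / (selling-price index/100) = 162.19 / 1.115 = 145.46.

V$145.46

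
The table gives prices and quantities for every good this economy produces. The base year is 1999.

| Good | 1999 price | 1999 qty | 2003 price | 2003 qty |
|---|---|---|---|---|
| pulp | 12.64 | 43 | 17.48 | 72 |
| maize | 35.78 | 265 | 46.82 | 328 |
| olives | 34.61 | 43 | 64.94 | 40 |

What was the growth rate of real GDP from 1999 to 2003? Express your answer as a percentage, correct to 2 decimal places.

Real GDP 1999 = Nominal GDP 1999 = 12.64·43 + 35.78·265 + 34.61·43 = 11513.45.
Real GDP 2003 (at 1999 prices) = 12.64·72 + 35.78·328 + 34.61·40 = 14030.32.
Real growth = 14030.32/11513.45 − 1 = 0.2186.

21.86%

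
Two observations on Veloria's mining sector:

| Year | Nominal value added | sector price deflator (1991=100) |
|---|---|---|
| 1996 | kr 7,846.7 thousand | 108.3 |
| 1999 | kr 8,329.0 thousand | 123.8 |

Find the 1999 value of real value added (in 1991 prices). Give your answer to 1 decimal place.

kr 6,727.8 thousand

Real value added = Nominal / (sector price deflator/100) = 8329.0 / 1.238 = 6727.79.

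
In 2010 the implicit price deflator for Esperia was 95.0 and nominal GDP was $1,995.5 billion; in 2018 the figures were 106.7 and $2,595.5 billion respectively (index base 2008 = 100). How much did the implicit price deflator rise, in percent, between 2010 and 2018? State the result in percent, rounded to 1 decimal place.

Price-level change = 106.7 / 95.0 − 1 = 0.1232.

12.3%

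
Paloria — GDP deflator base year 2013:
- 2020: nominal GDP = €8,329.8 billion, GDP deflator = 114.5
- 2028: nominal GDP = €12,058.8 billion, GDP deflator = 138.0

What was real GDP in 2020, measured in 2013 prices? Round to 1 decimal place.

€7,274.9 billion

Real GDP = Nominal / (GDP deflator/100) = 8329.8 / 1.145 = 7274.93.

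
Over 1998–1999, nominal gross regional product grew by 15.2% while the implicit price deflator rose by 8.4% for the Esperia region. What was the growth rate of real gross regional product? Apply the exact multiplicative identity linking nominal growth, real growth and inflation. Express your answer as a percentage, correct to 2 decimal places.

6.27%

(1 + g_nom) = (1 + g_real)(1 + π), so g_real = 1.1520 / 1.0840 − 1 = 0.06273.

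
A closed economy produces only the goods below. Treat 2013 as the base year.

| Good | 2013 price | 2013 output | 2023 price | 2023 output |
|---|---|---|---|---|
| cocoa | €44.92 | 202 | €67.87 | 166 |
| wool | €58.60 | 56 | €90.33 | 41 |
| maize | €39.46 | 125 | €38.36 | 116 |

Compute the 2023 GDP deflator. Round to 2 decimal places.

Nominal GDP 2023 = 67.87·166 + 90.33·41 + 38.36·116 = 19419.71.
Real GDP 2023 (at 2013 prices) = 44.92·166 + 58.60·41 + 39.46·116 = 14436.68.
Deflator = Nominal/Real × 100 = 19419.71/14436.68 × 100 = 134.516.

134.52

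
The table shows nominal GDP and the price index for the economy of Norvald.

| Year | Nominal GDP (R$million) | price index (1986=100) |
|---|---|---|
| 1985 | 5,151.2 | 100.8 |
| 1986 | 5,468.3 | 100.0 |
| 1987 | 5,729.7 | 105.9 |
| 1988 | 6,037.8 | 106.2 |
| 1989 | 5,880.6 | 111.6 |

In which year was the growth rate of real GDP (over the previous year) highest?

1986

1986: real = 5468.3/1.000 = 5468.30; growth vs 1985 (5110.32) = 7.01%.
1987: real = 5729.7/1.059 = 5410.48; growth vs 1986 (5468.30) = -1.06%.
1988: real = 6037.8/1.062 = 5685.31; growth vs 1987 (5410.48) = 5.08%.
1989: real = 5880.6/1.116 = 5269.35; growth vs 1988 (5685.31) = -7.32%.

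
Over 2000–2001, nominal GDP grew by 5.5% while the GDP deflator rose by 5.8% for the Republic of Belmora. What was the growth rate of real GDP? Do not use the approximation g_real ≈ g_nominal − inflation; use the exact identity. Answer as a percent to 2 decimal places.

(1 + g_nom) = (1 + g_real)(1 + π), so g_real = 1.0550 / 1.0580 − 1 = -0.00284.

-0.28%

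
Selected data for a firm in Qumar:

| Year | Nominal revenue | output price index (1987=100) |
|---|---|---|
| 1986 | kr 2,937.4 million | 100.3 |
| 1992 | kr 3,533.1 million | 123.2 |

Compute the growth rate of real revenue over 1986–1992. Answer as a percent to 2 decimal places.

Real revenue 1986 = 2937.4 / 1.003 = 2928.61.
Real revenue 1992 = 3533.1 / 1.232 = 2867.78.
Real growth = 2867.78 / 2928.61 − 1 = -0.0208.

-2.08%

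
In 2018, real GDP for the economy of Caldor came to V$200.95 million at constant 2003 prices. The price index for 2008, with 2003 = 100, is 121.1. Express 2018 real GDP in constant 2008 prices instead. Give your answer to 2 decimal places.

Real GDP in 2008 prices = Real GDP in 2003 prices × (P_2008/P_2003) = 200.95 × 1.211 = 243.35.

V$243.35 million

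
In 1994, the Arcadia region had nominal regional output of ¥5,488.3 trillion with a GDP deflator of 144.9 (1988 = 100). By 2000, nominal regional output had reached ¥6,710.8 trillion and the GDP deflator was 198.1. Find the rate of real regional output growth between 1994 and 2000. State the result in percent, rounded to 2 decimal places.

Real regional output 1994 = 5488.3 / 1.449 = 3787.65.
Real regional output 2000 = 6710.8 / 1.981 = 3387.58.
Real growth = 3387.58 / 3787.65 − 1 = -0.1056.

-10.56%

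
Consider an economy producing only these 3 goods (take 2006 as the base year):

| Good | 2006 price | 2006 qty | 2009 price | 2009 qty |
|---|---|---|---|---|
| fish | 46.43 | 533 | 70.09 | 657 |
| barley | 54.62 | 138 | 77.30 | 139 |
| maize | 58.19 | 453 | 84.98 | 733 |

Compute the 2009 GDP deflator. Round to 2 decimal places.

Nominal GDP 2009 = 70.09·657 + 77.30·139 + 84.98·733 = 119084.17.
Real GDP 2009 (at 2006 prices) = 46.43·657 + 54.62·139 + 58.19·733 = 80749.96.
Deflator = Nominal/Real × 100 = 119084.17/80749.96 × 100 = 147.473.

147.47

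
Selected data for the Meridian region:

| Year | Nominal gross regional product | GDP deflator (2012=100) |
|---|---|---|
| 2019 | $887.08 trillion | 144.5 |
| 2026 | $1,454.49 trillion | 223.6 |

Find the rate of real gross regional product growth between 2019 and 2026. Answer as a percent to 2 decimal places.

Deflate each year: 2019 → 887.08/1.445 = 613.90; 2026 → 1454.49/2.236 = 650.49.
So real gross regional product changed by 650.49/613.90 − 1 = 0.0596, i.e. 5.96%.

5.96%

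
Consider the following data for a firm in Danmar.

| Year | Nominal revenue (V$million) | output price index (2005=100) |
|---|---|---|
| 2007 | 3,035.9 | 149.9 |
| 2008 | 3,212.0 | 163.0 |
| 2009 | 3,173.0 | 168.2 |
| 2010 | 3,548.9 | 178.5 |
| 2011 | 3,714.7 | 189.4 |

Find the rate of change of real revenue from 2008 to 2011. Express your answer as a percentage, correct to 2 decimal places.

Real revenue 2008 = 3212.0/1.630 = 1970.55.
Real revenue 2011 = 3714.7/1.894 = 1961.30.
Change = 1961.30/1970.55 − 1 = -0.0047.

-0.47%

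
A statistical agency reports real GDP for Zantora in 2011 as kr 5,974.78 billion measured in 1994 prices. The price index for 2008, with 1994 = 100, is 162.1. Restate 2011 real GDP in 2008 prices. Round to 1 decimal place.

kr 9,685.1 billion

Real GDP in 2008 prices = Real GDP in 1994 prices × (P_2008/P_1994) = 5974.78 × 1.621 = 9685.12.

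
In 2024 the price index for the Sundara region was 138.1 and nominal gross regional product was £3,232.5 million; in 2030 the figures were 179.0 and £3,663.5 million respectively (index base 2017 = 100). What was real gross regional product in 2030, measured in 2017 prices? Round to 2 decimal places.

£2,046.65 million

Real gross regional product = Nominal / (price index/100) = 3663.5 / 1.790 = 2046.65.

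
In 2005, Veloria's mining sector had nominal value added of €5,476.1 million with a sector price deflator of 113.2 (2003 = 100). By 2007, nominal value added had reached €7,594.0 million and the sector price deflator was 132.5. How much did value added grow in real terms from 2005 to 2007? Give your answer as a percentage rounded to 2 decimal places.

Real value added 2005 = 5476.1 / 1.132 = 4837.54.
Real value added 2007 = 7594.0 / 1.325 = 5731.32.
Real growth = 5731.32 / 4837.54 − 1 = 0.1848.

18.48%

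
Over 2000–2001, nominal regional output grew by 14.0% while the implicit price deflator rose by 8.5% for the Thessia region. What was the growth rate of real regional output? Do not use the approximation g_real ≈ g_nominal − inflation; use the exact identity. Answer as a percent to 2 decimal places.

(1 + g_nom) = (1 + g_real)(1 + π), so g_real = 1.1400 / 1.0850 − 1 = 0.05069.

5.07%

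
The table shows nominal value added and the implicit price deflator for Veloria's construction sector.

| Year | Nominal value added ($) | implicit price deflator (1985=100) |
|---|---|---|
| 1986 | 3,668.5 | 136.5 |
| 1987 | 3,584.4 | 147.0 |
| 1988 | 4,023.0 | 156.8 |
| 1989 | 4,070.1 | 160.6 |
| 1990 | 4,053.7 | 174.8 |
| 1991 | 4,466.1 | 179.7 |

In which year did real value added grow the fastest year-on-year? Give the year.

1987: real = 3584.4/1.470 = 2438.37; growth vs 1986 (2687.55) = -9.27%.
1988: real = 4023.0/1.568 = 2565.69; growth vs 1987 (2438.37) = 5.22%.
1989: real = 4070.1/1.606 = 2534.31; growth vs 1988 (2565.69) = -1.22%.
1990: real = 4053.7/1.748 = 2319.05; growth vs 1989 (2534.31) = -8.49%.
1991: real = 4466.1/1.797 = 2485.31; growth vs 1990 (2319.05) = 7.17%.

1991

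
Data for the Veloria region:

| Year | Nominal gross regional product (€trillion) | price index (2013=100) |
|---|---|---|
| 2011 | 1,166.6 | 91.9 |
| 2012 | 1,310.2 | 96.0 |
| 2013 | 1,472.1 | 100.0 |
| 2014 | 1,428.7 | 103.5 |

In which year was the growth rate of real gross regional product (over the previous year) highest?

2012: real = 1310.2/0.960 = 1364.79; growth vs 2011 (1269.42) = 7.51%.
2013: real = 1472.1/1.000 = 1472.10; growth vs 2012 (1364.79) = 7.86%.
2014: real = 1428.7/1.035 = 1380.39; growth vs 2013 (1472.10) = -6.23%.

2013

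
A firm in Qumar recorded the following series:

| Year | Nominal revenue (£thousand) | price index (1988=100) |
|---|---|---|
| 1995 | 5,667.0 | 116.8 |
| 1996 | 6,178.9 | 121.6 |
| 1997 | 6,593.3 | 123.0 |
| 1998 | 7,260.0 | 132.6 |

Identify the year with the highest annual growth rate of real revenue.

1997

1996: real = 6178.9/1.216 = 5081.33; growth vs 1995 (4851.88) = 4.73%.
1997: real = 6593.3/1.230 = 5360.41; growth vs 1996 (5081.33) = 5.49%.
1998: real = 7260.0/1.326 = 5475.11; growth vs 1997 (5360.41) = 2.14%.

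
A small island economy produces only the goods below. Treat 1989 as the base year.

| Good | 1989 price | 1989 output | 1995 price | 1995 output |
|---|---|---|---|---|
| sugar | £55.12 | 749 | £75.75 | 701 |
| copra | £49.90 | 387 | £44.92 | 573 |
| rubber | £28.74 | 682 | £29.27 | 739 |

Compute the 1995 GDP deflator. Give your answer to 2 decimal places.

113.56

Nominal GDP 1995 = 75.75·701 + 44.92·573 + 29.27·739 = 100470.44.
Real GDP 1995 (at 1989 prices) = 55.12·701 + 49.90·573 + 28.74·739 = 88470.68.
Deflator = Nominal/Real × 100 = 100470.44/88470.68 × 100 = 113.564.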